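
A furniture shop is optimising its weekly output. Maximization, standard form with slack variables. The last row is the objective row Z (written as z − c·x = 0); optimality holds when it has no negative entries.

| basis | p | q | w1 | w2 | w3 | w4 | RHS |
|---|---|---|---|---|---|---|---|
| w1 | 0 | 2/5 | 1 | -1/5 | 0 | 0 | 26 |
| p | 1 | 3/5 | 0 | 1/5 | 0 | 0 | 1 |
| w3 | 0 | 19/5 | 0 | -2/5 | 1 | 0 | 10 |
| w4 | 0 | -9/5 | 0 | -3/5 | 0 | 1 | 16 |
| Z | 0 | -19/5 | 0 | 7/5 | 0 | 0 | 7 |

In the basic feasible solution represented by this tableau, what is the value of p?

p is basic (row 2); its value is the RHS of that row, 1.

1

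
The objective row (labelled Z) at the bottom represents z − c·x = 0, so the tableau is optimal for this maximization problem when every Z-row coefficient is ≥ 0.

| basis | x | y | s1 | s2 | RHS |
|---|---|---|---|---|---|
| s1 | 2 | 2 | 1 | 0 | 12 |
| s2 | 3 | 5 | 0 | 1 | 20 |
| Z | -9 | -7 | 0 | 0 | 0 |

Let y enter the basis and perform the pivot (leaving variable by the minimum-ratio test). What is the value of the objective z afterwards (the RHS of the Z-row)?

Ratio test on column y — row 1: 12/2 = 6; row 2: 20/5 = 4. Minimum is 4 at row 2 (s2 leaves); pivot element 5.
Pivot on row 2; the Z-row RHS becomes 0 − (-7)·4 = 28.

28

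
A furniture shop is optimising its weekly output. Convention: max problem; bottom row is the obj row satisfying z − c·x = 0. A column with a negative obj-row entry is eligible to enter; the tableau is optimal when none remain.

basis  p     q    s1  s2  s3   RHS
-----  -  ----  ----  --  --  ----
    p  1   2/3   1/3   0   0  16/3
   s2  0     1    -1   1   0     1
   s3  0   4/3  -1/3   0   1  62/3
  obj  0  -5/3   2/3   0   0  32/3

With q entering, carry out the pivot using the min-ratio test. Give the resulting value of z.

Ratio test on column q — row 1: (16/3)/(2/3) = 8; row 2: 1/1 = 1; row 3: (62/3)/(4/3) = 31/2. Minimum is 1 at row 2 (s2 leaves); pivot element 1.
Pivot on row 2; the obj-row RHS becomes 32/3 − (-5/3)·1 = 37/3.

37/3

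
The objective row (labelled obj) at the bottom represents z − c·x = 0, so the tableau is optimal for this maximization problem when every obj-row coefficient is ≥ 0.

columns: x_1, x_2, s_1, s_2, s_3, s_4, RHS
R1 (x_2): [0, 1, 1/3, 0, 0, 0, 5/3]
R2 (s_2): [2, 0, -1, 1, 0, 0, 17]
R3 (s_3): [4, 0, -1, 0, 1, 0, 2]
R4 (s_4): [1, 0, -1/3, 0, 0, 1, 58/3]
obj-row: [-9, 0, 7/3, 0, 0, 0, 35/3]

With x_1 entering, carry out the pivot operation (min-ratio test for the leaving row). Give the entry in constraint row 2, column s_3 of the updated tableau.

Ratio test on column x_1 — row 1: entry 0 ≤ 0; row 2: 17/2 = 17/2; row 3: 2/4 = 1/2; row 4: (58/3)/1 = 58/3. Minimum is 1/2 at row 3 (s_3 leaves); pivot element 4.
Divide row 3 by 4; eliminate column x_1 from the other rows.
Row 2 update in column s_3: 0 − 2·(1/4) = -1/2.

-1/2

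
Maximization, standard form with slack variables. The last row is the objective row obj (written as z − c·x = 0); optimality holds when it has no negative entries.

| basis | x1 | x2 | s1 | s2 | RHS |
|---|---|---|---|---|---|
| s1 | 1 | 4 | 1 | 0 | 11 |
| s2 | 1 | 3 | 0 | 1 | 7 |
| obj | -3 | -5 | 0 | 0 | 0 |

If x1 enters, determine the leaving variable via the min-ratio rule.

s2

Column x1 entries and ratios — s1: 11/1 = 11; s2: 7/1 = 7.
Smallest ratio is 7 in the row of s2, so s2 leaves.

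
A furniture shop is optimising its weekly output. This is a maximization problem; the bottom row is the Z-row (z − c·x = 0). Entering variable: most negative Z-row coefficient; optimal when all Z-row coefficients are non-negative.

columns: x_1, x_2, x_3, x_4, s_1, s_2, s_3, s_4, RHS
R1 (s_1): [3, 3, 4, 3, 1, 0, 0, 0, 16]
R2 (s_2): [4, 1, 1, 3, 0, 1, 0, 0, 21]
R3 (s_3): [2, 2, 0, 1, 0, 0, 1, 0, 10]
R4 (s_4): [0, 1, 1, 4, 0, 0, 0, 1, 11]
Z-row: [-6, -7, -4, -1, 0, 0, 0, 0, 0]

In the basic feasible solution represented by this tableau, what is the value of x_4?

0

x_4 is not in the basis, so in the current basic feasible solution x_4 = 0.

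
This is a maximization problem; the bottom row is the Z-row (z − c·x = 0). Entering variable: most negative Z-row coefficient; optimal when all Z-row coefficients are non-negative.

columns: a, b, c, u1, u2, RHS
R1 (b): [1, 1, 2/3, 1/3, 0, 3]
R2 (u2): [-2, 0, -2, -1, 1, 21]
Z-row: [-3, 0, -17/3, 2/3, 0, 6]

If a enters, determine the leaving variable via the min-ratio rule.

b

Column a entries and ratios — b: 3/1 = 3; u2: -2 ≤ 0, skip.
Smallest ratio is 3 in the row of b, so b leaves.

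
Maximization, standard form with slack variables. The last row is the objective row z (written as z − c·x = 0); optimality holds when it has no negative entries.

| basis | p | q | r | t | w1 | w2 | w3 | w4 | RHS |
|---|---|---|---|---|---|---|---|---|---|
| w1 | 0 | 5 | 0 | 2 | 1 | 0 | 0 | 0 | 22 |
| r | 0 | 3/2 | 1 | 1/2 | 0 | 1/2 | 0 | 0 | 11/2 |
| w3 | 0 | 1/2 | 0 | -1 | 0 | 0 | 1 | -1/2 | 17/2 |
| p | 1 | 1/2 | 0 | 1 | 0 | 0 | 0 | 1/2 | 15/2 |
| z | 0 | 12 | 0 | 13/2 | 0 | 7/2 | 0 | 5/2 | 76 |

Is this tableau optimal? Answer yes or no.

yes

Every z-row coefficient is ≥ 0, so the tableau is optimal.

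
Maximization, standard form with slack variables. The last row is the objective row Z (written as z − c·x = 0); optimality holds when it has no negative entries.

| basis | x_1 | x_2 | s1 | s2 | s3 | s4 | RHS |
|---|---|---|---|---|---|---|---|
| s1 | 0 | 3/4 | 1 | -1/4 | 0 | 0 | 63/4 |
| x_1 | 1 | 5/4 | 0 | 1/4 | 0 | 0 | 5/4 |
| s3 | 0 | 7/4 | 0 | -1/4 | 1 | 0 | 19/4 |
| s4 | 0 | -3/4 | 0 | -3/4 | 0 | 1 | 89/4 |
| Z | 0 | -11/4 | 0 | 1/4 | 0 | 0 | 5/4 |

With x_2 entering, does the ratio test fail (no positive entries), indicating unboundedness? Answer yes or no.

Column x_2 has positive entries in row(s) 1, 2, 3, so the ratio test bounds it — not unbounded.

no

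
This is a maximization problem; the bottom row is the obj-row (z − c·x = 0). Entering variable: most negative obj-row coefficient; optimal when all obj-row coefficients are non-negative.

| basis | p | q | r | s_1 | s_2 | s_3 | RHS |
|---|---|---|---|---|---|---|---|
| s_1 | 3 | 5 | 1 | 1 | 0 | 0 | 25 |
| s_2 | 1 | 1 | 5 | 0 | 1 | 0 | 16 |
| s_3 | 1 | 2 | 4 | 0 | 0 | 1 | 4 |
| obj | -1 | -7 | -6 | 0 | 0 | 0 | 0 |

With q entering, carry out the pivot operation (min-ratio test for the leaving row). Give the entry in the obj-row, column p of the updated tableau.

Ratio test on column q — row 1: 25/5 = 5; row 2: 16/1 = 16; row 3: 4/2 = 2. Minimum is 2 at row 3 (s_3 leaves); pivot element 2.
Divide row 3 by 2; eliminate column q from the other rows.
obj-row update in column p: -1 − (-7)·(1/2) = 5/2.

5/2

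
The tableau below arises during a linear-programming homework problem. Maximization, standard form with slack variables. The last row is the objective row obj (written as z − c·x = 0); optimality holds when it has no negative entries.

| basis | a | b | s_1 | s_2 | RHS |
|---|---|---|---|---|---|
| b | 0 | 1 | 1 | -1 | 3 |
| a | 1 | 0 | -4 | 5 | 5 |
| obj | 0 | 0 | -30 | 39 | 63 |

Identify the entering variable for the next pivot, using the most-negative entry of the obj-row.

s_1

Negative obj-row entries: s_1: -30.
The most negative is -30 in column s_1, so s_1 enters.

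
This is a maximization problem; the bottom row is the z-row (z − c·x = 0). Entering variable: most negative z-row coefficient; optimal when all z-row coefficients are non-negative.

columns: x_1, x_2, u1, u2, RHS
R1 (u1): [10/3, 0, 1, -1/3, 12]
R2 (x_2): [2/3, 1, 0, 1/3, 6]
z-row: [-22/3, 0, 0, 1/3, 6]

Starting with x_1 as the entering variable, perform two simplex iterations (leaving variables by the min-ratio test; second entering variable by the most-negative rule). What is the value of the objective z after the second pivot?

36

Ratio test on column x_1 — row 1: 12/(10/3) = 18/5; row 2: 6/(2/3) = 9. Minimum is 18/5 at row 1 (u1 leaves); pivot element 10/3.
Pivot on row 1; the z-row RHS becomes 6 − (-22/3)·(18/5) = 162/5.
Next entering variable (most negative z-row entry -2/5): u2.
Ratio test on column u2 — row 1: entry -1/10 ≤ 0; row 2: (18/5)/(2/5) = 9. Minimum is 9 at row 2 (x_2 leaves); pivot element 2/5.
After the second pivot the z-row RHS is 162/5 − (-2/5)·9 = 36.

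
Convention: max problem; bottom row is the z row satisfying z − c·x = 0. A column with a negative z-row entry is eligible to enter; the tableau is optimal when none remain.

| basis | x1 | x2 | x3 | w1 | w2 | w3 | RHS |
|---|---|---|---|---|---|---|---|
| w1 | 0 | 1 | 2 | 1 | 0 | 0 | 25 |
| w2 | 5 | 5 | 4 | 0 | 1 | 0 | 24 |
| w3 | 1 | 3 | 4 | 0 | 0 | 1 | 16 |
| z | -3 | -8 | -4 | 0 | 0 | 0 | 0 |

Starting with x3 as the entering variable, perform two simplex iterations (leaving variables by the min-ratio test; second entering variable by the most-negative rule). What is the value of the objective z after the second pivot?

36

Ratio test on column x3 — row 1: 25/2 = 25/2; row 2: 24/4 = 6; row 3: 16/4 = 4. Minimum is 4 at row 3 (w3 leaves); pivot element 4.
Pivot on row 3; the z-row RHS becomes 0 − (-4)·4 = 16.
Next entering variable (most negative z-row entry -5): x2.
Ratio test on column x2 — row 1: entry -1/2 ≤ 0; row 2: 8/2 = 4; row 3: 4/(3/4) = 16/3. Minimum is 4 at row 2 (w2 leaves); pivot element 2.
After the second pivot the z-row RHS is 16 − (-5)·4 = 36.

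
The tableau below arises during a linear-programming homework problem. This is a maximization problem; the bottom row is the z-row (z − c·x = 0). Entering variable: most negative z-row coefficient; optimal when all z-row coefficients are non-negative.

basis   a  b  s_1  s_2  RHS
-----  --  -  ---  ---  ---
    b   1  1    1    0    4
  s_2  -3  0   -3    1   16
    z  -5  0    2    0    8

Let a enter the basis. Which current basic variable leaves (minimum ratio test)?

b

Column a entries and ratios — b: 4/1 = 4; s_2: -3 ≤ 0, skip.
Smallest ratio is 4 in the row of b, so b leaves.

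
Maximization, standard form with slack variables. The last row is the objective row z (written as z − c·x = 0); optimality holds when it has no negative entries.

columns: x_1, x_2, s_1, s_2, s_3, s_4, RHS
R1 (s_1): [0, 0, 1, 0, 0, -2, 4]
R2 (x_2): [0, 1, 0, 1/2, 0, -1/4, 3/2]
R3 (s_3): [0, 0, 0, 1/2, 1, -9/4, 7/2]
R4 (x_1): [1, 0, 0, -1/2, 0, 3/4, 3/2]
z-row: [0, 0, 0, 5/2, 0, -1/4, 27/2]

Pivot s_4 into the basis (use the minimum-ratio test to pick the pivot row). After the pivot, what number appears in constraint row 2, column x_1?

Ratio test on column s_4 — row 1: entry -2 ≤ 0; row 2: entry -1/4 ≤ 0; row 3: entry -9/4 ≤ 0; row 4: (3/2)/(3/4) = 2. Minimum is 2 at row 4 (x_1 leaves); pivot element 3/4.
Divide row 4 by 3/4; eliminate column s_4 from the other rows.
Row 2 update in column x_1: 0 − (-1/4)·(4/3) = 1/3.

1/3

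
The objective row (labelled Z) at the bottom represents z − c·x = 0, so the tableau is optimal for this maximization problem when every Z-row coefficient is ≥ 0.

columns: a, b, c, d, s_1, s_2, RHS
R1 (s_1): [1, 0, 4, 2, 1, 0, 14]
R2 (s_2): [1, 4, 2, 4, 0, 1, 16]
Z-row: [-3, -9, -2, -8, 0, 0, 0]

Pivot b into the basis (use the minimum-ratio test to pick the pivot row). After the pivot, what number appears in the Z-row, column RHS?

36

Ratio test on column b — row 1: entry 0 ≤ 0; row 2: 16/4 = 4. Minimum is 4 at row 2 (s_2 leaves); pivot element 4.
Divide row 2 by 4; eliminate column b from the other rows.
Z-row update in column RHS: 0 − (-9)·4 = 36.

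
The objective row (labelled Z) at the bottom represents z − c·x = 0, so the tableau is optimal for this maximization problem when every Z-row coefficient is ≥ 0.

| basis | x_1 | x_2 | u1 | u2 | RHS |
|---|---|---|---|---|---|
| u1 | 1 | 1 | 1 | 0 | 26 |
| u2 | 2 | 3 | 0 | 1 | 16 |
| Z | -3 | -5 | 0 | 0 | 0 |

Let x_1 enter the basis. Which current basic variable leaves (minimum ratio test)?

u2

Column x_1 entries and ratios — u1: 26/1 = 26; u2: 16/2 = 8.
Smallest ratio is 8 in the row of u2, so u2 leaves.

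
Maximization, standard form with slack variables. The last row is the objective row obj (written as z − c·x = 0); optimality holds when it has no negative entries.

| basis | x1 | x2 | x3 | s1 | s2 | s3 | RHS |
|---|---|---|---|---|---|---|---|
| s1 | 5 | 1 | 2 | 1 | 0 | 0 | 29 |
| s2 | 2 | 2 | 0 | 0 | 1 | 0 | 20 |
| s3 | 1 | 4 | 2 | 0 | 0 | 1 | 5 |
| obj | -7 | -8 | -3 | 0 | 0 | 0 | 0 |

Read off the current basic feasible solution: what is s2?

s2 is basic (row 2); its value is the RHS of that row, 20.

20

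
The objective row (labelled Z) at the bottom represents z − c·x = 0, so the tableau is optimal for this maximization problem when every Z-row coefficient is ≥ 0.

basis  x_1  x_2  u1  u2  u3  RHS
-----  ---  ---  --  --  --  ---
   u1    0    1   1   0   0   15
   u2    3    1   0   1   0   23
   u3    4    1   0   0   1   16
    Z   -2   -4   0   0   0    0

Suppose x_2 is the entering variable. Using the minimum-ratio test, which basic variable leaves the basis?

u1

Column x_2 entries and ratios — u1: 15/1 = 15; u2: 23/1 = 23; u3: 16/1 = 16.
Smallest ratio is 15 in the row of u1, so u1 leaves.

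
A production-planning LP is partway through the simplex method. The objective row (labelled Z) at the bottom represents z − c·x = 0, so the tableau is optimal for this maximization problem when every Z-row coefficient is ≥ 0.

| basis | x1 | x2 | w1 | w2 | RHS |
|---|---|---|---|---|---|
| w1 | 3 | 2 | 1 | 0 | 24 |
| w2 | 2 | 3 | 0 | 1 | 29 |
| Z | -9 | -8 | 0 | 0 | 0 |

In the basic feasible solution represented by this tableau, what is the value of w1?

24

w1 is basic (row 1); its value is the RHS of that row, 24.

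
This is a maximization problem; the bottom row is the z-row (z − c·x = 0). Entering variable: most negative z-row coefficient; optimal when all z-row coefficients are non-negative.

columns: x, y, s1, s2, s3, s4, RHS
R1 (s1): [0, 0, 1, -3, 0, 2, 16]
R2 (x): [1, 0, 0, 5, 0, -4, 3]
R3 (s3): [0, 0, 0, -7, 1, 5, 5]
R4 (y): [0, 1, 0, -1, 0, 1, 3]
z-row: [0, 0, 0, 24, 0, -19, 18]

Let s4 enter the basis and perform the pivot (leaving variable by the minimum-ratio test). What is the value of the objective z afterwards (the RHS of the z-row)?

37

Ratio test on column s4 — row 1: 16/2 = 8; row 2: entry -4 ≤ 0; row 3: 5/5 = 1; row 4: 3/1 = 3. Minimum is 1 at row 3 (s3 leaves); pivot element 5.
Pivot on row 3; the z-row RHS becomes 18 − (-19)·1 = 37.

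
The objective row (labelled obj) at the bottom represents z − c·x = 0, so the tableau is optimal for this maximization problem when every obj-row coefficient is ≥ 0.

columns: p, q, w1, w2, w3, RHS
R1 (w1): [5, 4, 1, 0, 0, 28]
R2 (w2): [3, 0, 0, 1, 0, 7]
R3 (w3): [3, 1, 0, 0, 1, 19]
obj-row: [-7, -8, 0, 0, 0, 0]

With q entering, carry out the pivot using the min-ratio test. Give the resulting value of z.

56

Ratio test on column q — row 1: 28/4 = 7; row 2: entry 0 ≤ 0; row 3: 19/1 = 19. Minimum is 7 at row 1 (w1 leaves); pivot element 4.
Pivot on row 1; the obj-row RHS becomes 0 − (-8)·7 = 56.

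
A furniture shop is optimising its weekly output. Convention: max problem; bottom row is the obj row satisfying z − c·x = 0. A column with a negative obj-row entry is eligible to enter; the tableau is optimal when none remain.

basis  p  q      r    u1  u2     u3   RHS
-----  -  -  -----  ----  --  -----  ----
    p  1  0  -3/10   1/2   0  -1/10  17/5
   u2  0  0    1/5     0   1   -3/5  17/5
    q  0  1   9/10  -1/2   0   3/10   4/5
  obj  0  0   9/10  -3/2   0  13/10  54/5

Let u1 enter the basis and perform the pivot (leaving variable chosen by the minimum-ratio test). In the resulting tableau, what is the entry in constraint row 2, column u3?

-3/5

Ratio test on column u1 — row 1: (17/5)/(1/2) = 34/5; row 2: entry 0 ≤ 0; row 3: entry -1/2 ≤ 0. Minimum is 34/5 at row 1 (p leaves); pivot element 1/2.
Divide row 1 by 1/2; eliminate column u1 from the other rows.
Row 2 update in column u3: -3/5 − 0·(-1/5) = -3/5.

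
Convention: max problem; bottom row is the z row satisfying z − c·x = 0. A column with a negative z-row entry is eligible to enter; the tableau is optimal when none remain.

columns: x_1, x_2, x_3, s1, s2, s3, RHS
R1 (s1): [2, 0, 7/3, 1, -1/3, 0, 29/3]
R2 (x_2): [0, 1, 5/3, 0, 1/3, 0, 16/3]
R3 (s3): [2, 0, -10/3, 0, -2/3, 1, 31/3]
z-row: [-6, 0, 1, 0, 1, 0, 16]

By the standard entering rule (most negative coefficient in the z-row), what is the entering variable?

x_1

Negative z-row entries: x_1: -6.
The most negative is -6 in column x_1, so x_1 enters.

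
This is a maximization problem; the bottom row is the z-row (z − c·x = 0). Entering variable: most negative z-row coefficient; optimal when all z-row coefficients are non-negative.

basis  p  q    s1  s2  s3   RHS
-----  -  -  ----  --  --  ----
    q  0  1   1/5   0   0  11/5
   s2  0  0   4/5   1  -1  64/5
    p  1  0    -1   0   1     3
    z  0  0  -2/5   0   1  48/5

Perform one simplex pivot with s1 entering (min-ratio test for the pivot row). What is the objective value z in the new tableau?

14

Ratio test on column s1 — row 1: (11/5)/(1/5) = 11; row 2: (64/5)/(4/5) = 16; row 3: entry -1 ≤ 0. Minimum is 11 at row 1 (q leaves); pivot element 1/5.
Pivot on row 1; the z-row RHS becomes 48/5 − (-2/5)·11 = 14.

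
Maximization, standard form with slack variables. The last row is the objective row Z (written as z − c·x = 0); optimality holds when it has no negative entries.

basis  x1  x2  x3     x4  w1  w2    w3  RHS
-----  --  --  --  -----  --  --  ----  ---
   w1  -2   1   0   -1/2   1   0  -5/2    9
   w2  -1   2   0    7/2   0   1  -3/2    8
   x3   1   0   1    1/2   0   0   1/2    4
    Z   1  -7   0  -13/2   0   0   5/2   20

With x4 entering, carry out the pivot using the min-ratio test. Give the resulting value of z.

244/7

Ratio test on column x4 — row 1: entry -1/2 ≤ 0; row 2: 8/(7/2) = 16/7; row 3: 4/(1/2) = 8. Minimum is 16/7 at row 2 (w2 leaves); pivot element 7/2.
Pivot on row 2; the Z-row RHS becomes 20 − (-13/2)·(16/7) = 244/7.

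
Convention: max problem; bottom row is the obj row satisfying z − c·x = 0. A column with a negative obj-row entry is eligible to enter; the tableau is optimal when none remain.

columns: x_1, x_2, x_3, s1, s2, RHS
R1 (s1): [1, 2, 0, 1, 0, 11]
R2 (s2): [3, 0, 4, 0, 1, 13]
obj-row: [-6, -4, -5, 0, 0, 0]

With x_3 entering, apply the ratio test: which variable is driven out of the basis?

Column x_3 entries and ratios — s1: 0 ≤ 0, skip; s2: 13/4 = 13/4.
Smallest ratio is 13/4 in the row of s2, so s2 leaves.

s2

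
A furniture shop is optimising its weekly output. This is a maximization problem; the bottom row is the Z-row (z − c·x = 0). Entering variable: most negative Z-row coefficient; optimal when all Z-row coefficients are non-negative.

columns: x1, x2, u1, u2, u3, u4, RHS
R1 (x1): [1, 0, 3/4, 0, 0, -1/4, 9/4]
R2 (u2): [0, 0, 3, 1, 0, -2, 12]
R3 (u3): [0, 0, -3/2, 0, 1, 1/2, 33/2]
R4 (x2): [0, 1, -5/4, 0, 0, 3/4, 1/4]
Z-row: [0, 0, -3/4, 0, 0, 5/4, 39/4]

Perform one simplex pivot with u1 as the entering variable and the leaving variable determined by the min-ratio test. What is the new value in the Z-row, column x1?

1

Ratio test on column u1 — row 1: (9/4)/(3/4) = 3; row 2: 12/3 = 4; row 3: entry -3/2 ≤ 0; row 4: entry -5/4 ≤ 0. Minimum is 3 at row 1 (x1 leaves); pivot element 3/4.
Divide row 1 by 3/4; eliminate column u1 from the other rows.
Z-row update in column x1: 0 − (-3/4)·(4/3) = 1.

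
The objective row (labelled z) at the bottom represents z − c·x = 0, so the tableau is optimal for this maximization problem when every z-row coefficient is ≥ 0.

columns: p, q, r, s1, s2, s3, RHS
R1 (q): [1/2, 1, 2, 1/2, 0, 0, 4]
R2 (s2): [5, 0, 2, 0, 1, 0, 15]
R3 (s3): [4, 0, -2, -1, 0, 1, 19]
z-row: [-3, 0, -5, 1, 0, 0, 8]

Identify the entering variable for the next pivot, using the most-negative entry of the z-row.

Negative z-row entries: p: -3, r: -5.
The most negative is -5 in column r, so r enters.

r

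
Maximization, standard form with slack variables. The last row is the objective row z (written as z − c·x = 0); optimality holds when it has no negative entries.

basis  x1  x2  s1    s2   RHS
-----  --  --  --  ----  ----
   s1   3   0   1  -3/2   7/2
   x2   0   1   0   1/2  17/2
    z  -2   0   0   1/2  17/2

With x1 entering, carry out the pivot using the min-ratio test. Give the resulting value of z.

Ratio test on column x1 — row 1: (7/2)/3 = 7/6; row 2: entry 0 ≤ 0. Minimum is 7/6 at row 1 (s1 leaves); pivot element 3.
Pivot on row 1; the z-row RHS becomes 17/2 − (-2)·(7/6) = 65/6.

65/6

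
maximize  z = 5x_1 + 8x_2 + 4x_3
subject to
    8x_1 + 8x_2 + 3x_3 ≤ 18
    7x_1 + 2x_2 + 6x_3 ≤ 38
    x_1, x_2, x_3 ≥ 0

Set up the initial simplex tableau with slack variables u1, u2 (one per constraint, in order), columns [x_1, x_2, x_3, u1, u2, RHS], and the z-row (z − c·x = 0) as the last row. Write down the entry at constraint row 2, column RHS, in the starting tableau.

38

The RHS of constraint 2 is b_2 = 38.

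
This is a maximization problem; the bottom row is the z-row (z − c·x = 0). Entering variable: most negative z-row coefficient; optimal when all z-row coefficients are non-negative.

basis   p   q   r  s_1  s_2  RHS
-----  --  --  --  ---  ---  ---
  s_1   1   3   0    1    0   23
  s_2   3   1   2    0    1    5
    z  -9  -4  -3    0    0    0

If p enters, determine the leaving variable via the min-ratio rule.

s_2

Column p entries and ratios — s_1: 23/1 = 23; s_2: 5/3 = 5/3.
Smallest ratio is 5/3 in the row of s_2, so s_2 leaves.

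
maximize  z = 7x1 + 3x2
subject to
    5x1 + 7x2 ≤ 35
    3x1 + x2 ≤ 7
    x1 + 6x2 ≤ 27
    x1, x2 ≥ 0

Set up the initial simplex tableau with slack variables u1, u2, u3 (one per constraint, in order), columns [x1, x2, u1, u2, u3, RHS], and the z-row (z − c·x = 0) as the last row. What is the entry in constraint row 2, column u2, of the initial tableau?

1

Slack u2 belongs to constraint 2; its column is the unit vector e_2, so the entry in row 2 is 1.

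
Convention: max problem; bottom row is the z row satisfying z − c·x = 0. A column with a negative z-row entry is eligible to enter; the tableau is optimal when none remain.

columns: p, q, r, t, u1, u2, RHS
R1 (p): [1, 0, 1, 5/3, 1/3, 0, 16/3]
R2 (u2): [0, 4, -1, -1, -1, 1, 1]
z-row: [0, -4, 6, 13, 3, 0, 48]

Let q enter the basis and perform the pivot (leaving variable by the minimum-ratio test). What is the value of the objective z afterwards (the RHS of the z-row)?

Ratio test on column q — row 1: entry 0 ≤ 0; row 2: 1/4 = 1/4. Minimum is 1/4 at row 2 (u2 leaves); pivot element 4.
Pivot on row 2; the z-row RHS becomes 48 − (-4)·(1/4) = 49.

49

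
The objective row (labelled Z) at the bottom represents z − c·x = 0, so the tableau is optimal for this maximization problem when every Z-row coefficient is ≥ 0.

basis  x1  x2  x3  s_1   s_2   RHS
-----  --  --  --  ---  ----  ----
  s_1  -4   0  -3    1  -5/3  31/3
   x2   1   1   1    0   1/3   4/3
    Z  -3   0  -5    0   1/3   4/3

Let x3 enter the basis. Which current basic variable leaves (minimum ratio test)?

x2

Column x3 entries and ratios — s_1: -3 ≤ 0, skip; x2: (4/3)/1 = 4/3.
Smallest ratio is 4/3 in the row of x2, so x2 leaves.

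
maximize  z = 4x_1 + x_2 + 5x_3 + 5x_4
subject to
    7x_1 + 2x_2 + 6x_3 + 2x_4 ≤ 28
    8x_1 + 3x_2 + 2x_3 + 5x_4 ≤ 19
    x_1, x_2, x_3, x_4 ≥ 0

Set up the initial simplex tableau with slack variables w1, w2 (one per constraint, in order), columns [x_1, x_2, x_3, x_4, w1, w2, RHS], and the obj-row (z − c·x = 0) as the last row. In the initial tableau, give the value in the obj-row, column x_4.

-5

The obj-row carries the negated objective coefficients: the x_4 entry is -5.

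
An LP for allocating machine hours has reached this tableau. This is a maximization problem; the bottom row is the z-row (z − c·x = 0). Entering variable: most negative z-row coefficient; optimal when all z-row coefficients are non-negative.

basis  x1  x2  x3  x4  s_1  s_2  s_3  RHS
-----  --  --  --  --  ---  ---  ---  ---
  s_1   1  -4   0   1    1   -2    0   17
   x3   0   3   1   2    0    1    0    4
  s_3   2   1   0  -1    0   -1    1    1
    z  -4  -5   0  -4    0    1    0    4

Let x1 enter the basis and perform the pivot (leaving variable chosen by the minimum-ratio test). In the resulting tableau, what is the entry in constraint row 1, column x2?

-9/2

Ratio test on column x1 — row 1: 17/1 = 17; row 2: entry 0 ≤ 0; row 3: 1/2 = 1/2. Minimum is 1/2 at row 3 (s_3 leaves); pivot element 2.
Divide row 3 by 2; eliminate column x1 from the other rows.
Row 1 update in column x2: -4 − 1·(1/2) = -9/2.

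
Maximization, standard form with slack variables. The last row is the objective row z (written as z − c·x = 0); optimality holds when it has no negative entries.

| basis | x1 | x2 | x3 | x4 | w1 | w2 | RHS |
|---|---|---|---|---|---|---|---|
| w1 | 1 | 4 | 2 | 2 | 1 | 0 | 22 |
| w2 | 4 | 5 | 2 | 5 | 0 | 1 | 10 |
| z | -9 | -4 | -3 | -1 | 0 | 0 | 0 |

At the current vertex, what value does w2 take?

10

w2 is basic (row 2); its value is the RHS of that row, 10.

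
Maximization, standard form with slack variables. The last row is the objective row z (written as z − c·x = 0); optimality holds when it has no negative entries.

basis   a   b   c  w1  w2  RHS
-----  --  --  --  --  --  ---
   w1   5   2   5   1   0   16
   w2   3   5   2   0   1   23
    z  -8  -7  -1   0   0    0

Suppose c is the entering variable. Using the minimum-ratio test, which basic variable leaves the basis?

w1

Column c entries and ratios — w1: 16/5 = 16/5; w2: 23/2 = 23/2.
Smallest ratio is 16/5 in the row of w1, so w1 leaves.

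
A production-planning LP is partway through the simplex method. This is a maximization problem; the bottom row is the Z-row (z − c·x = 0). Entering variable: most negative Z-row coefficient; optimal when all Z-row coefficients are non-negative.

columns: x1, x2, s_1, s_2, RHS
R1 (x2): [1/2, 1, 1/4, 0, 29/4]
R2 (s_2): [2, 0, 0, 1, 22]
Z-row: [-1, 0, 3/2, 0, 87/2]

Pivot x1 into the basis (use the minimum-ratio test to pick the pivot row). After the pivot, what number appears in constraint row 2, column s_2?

1/2

Ratio test on column x1 — row 1: (29/4)/(1/2) = 29/2; row 2: 22/2 = 11. Minimum is 11 at row 2 (s_2 leaves); pivot element 2.
Divide row 2 by 2; eliminate column x1 from the other rows.
In the new row 2, the s_2 entry is the old entry divided by the pivot: 1/2 = 1/2.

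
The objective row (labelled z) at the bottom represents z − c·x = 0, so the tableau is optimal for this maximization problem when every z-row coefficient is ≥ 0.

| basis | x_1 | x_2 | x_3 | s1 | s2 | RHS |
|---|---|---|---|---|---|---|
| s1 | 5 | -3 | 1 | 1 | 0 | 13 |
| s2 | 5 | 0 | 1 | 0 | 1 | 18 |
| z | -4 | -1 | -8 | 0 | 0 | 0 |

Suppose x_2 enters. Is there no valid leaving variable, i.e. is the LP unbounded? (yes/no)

Every constraint-row entry in column x_2 is ≤ 0, so increasing x_2 is unbounded.

yes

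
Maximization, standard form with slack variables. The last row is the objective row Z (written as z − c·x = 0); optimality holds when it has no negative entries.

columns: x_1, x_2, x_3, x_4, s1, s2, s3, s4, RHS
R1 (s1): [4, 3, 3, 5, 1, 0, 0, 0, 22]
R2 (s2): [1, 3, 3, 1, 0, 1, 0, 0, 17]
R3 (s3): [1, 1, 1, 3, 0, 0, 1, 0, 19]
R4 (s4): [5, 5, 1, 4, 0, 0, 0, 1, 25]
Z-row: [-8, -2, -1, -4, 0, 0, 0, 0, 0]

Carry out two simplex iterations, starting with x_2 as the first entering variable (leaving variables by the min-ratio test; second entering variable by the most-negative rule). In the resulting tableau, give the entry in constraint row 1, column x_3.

11/5

Ratio test on column x_2 — row 1: 22/3 = 22/3; row 2: 17/3 = 17/3; row 3: 19/1 = 19; row 4: 25/5 = 5. Minimum is 5 at row 4 (s4 leaves); pivot element 5.
Divide row 4 by 5; eliminate column x_2 from the other rows.
Second iteration: most negative Z-row entry is -6 in column x_1, so x_1 enters.
Ratio test on column x_1 — row 1: 7/1 = 7; row 2: entry -2 ≤ 0; row 3: entry 0 ≤ 0; row 4: 5/1 = 5. Minimum is 5 at row 4 (x_2 leaves); pivot element 1.
Divide row 4 by 1; eliminate column x_1 from the other rows.
After both pivots, the entry at constraint row 1, column x_3 is 11/5.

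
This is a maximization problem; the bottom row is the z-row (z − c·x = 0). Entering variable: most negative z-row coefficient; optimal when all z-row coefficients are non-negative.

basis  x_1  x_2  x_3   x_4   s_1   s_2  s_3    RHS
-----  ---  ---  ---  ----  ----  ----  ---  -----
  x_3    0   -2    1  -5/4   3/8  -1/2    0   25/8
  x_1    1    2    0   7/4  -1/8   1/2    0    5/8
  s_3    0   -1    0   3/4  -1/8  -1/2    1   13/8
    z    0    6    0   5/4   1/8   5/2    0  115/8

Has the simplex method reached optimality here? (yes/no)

Every z-row coefficient is ≥ 0, so the tableau is optimal.

yes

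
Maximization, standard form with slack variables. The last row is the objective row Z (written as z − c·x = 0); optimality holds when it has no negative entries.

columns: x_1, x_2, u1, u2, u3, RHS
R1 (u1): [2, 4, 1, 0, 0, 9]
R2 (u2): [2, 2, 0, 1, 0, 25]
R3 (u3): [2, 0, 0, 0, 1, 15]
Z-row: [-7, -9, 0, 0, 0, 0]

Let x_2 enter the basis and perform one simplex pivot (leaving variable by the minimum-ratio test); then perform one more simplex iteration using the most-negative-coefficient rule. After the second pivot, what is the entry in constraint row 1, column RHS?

Ratio test on column x_2 — row 1: 9/4 = 9/4; row 2: 25/2 = 25/2; row 3: entry 0 ≤ 0. Minimum is 9/4 at row 1 (u1 leaves); pivot element 4.
Divide row 1 by 4; eliminate column x_2 from the other rows.
Second iteration: most negative Z-row entry is -5/2 in column x_1, so x_1 enters.
Ratio test on column x_1 — row 1: (9/4)/(1/2) = 9/2; row 2: (41/2)/1 = 41/2; row 3: 15/2 = 15/2. Minimum is 9/2 at row 1 (x_2 leaves); pivot element 1/2.
Divide row 1 by 1/2; eliminate column x_1 from the other rows.
After both pivots, the entry at constraint row 1, column RHS is 9/2.

9/2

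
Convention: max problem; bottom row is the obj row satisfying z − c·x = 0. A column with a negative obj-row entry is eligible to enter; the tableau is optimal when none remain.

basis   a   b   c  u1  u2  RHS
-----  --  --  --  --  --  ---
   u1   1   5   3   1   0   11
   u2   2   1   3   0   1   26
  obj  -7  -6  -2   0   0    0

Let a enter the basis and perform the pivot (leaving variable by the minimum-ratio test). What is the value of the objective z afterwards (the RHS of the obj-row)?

Ratio test on column a — row 1: 11/1 = 11; row 2: 26/2 = 13. Minimum is 11 at row 1 (u1 leaves); pivot element 1.
Pivot on row 1; the obj-row RHS becomes 0 − (-7)·11 = 77.

77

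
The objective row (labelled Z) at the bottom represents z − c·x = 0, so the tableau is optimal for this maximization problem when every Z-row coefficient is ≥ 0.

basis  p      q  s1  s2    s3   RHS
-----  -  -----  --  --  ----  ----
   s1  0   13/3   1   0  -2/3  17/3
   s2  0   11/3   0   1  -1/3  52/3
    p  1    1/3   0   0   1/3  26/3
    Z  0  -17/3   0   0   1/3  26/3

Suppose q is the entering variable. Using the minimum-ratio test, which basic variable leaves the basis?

Column q entries and ratios — s1: (17/3)/(13/3) = 17/13; s2: (52/3)/(11/3) = 52/11; p: (26/3)/(1/3) = 26.
Smallest ratio is 17/13 in the row of s1, so s1 leaves.

s1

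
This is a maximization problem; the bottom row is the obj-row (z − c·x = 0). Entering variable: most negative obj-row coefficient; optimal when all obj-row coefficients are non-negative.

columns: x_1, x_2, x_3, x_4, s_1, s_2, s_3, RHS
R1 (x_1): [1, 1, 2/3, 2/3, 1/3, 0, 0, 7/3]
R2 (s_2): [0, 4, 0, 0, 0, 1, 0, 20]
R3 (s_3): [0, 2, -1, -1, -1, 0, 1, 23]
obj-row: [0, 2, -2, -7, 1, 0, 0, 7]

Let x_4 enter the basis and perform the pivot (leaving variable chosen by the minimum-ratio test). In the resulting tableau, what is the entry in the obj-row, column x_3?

5

Ratio test on column x_4 — row 1: (7/3)/(2/3) = 7/2; row 2: entry 0 ≤ 0; row 3: entry -1 ≤ 0. Minimum is 7/2 at row 1 (x_1 leaves); pivot element 2/3.
Divide row 1 by 2/3; eliminate column x_4 from the other rows.
obj-row update in column x_3: -2 − (-7)·1 = 5.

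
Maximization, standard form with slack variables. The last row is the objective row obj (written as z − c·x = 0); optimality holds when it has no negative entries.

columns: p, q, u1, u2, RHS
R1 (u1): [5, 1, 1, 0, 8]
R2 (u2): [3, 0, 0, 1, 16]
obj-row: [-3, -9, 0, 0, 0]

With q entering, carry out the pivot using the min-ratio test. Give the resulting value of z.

Ratio test on column q — row 1: 8/1 = 8; row 2: entry 0 ≤ 0. Minimum is 8 at row 1 (u1 leaves); pivot element 1.
Pivot on row 1; the obj-row RHS becomes 0 − (-9)·8 = 72.

72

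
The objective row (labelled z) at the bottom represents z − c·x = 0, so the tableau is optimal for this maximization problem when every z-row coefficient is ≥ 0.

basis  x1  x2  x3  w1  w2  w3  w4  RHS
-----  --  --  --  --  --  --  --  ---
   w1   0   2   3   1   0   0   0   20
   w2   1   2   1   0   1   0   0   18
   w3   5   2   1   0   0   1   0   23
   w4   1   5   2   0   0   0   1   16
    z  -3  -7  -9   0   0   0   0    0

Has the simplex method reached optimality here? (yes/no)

The z-row has a negative entry -9 in column x3, so it is not optimal.

no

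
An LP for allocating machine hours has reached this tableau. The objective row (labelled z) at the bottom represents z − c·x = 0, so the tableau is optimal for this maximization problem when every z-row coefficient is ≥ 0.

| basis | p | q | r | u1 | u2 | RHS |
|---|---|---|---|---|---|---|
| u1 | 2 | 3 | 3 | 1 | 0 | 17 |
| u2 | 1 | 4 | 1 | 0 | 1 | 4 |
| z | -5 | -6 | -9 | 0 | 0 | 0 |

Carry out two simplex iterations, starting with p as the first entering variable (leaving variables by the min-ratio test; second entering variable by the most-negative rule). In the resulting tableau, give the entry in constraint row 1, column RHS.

5

Ratio test on column p — row 1: 17/2 = 17/2; row 2: 4/1 = 4. Minimum is 4 at row 2 (u2 leaves); pivot element 1.
Divide row 2 by 1; eliminate column p from the other rows.
Second iteration: most negative z-row entry is -4 in column r, so r enters.
Ratio test on column r — row 1: 9/1 = 9; row 2: 4/1 = 4. Minimum is 4 at row 2 (p leaves); pivot element 1.
Divide row 2 by 1; eliminate column r from the other rows.
After both pivots, the entry at constraint row 1, column RHS is 5.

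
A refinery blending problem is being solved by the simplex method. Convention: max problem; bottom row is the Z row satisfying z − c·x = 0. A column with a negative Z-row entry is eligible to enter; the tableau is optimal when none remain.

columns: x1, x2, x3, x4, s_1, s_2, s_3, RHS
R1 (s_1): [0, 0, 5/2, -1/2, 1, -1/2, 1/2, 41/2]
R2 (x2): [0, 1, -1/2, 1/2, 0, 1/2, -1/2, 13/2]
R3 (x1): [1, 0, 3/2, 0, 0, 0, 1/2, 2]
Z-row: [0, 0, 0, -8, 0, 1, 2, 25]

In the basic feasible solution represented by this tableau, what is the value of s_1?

41/2

s_1 is basic (row 1); its value is the RHS of that row, 41/2.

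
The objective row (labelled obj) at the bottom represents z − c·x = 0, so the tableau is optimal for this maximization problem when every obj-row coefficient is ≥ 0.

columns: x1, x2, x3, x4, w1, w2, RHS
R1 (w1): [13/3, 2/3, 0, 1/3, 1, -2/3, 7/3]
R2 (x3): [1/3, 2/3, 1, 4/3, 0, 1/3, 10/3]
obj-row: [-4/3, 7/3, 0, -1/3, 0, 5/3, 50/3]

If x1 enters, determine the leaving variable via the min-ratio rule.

w1

Column x1 entries and ratios — w1: (7/3)/(13/3) = 7/13; x3: (10/3)/(1/3) = 10.
Smallest ratio is 7/13 in the row of w1, so w1 leaves.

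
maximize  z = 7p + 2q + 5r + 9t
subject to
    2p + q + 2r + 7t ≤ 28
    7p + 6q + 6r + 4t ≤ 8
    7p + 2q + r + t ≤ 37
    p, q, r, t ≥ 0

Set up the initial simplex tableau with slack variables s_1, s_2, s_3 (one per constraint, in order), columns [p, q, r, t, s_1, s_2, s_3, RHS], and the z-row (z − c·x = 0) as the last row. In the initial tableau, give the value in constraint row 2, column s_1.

0

Slack s_1 belongs to constraint 1; its column is the unit vector e_1, so the entry in row 2 is 0.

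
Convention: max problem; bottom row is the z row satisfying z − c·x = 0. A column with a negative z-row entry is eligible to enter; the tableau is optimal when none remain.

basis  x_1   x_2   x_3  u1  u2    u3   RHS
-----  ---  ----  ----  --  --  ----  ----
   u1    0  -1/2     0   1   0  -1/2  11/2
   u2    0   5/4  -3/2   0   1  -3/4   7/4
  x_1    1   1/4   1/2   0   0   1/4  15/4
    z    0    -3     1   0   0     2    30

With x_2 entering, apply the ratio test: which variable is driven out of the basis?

Column x_2 entries and ratios — u1: -1/2 ≤ 0, skip; u2: (7/4)/(5/4) = 7/5; x_1: (15/4)/(1/4) = 15.
Smallest ratio is 7/5 in the row of u2, so u2 leaves.

u2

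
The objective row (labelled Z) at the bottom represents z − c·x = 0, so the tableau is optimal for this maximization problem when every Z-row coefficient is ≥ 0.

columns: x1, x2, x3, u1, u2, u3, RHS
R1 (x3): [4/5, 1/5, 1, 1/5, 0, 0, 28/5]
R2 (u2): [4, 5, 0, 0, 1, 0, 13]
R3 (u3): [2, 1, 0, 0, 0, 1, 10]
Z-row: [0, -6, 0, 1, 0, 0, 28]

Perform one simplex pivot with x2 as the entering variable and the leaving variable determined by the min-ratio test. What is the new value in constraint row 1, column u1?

1/5

Ratio test on column x2 — row 1: (28/5)/(1/5) = 28; row 2: 13/5 = 13/5; row 3: 10/1 = 10. Minimum is 13/5 at row 2 (u2 leaves); pivot element 5.
Divide row 2 by 5; eliminate column x2 from the other rows.
Row 1 update in column u1: 1/5 − (1/5)·0 = 1/5.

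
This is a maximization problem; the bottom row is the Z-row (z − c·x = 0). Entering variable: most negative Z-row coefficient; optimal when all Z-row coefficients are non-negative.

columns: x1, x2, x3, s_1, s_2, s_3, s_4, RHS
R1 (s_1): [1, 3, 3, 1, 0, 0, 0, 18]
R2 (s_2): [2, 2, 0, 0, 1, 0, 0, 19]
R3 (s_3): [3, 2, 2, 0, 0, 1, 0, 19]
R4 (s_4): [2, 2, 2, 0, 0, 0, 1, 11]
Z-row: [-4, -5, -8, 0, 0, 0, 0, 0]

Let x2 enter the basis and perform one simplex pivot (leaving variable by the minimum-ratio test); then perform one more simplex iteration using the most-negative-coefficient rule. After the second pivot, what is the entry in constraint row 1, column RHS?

3/2

Ratio test on column x2 — row 1: 18/3 = 6; row 2: 19/2 = 19/2; row 3: 19/2 = 19/2; row 4: 11/2 = 11/2. Minimum is 11/2 at row 4 (s_4 leaves); pivot element 2.
Divide row 4 by 2; eliminate column x2 from the other rows.
Second iteration: most negative Z-row entry is -3 in column x3, so x3 enters.
Ratio test on column x3 — row 1: entry 0 ≤ 0; row 2: entry -2 ≤ 0; row 3: entry 0 ≤ 0; row 4: (11/2)/1 = 11/2. Minimum is 11/2 at row 4 (x2 leaves); pivot element 1.
Divide row 4 by 1; eliminate column x3 from the other rows.
After both pivots, the entry at constraint row 1, column RHS is 3/2.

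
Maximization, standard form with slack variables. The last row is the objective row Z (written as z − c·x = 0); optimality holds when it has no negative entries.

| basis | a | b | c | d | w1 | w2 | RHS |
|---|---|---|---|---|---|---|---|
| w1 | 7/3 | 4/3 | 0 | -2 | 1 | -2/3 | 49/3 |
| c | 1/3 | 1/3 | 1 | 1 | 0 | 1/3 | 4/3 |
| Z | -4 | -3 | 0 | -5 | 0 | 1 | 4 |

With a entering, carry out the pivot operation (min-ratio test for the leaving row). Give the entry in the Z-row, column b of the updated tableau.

1

Ratio test on column a — row 1: (49/3)/(7/3) = 7; row 2: (4/3)/(1/3) = 4. Minimum is 4 at row 2 (c leaves); pivot element 1/3.
Divide row 2 by 1/3; eliminate column a from the other rows.
Z-row update in column b: -3 − (-4)·1 = 1.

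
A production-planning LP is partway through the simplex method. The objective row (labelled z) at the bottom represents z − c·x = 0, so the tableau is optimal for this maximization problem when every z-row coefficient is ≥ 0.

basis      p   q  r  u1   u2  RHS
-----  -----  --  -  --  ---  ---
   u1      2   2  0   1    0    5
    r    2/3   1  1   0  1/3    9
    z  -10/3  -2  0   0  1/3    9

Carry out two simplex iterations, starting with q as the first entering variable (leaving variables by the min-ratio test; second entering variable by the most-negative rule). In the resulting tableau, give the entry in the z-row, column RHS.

52/3

Ratio test on column q — row 1: 5/2 = 5/2; row 2: 9/1 = 9. Minimum is 5/2 at row 1 (u1 leaves); pivot element 2.
Divide row 1 by 2; eliminate column q from the other rows.
Second iteration: most negative z-row entry is -4/3 in column p, so p enters.
Ratio test on column p — row 1: (5/2)/1 = 5/2; row 2: entry -1/3 ≤ 0. Minimum is 5/2 at row 1 (q leaves); pivot element 1.
Divide row 1 by 1; eliminate column p from the other rows.
After both pivots, the entry at the z-row, column RHS is 52/3.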